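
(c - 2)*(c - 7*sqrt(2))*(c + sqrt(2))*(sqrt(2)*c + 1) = sqrt(2)*c^4 - 11*c^3 - 2*sqrt(2)*c^3 - 20*sqrt(2)*c^2 + 22*c^2 - 14*c + 40*sqrt(2)*c + 28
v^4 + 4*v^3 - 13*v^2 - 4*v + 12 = (v - 2)*(v - 1)*(v + 1)*(v + 6)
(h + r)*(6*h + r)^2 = 36*h^3 + 48*h^2*r + 13*h*r^2 + r^3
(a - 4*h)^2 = a^2 - 8*a*h + 16*h^2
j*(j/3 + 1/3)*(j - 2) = j^3/3 - j^2/3 - 2*j/3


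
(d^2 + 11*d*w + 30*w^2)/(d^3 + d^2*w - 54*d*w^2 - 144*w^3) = (-d - 5*w)/(-d^2 + 5*d*w + 24*w^2)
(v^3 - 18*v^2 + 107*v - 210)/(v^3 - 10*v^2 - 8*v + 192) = (v^2 - 12*v + 35)/(v^2 - 4*v - 32)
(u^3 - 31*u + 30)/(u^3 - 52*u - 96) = (-u^3 + 31*u - 30)/(-u^3 + 52*u + 96)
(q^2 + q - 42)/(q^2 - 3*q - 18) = (q + 7)/(q + 3)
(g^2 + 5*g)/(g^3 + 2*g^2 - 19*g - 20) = g/(g^2 - 3*g - 4)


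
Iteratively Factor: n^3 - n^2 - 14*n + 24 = (n - 3)*(n^2 + 2*n - 8) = (n - 3)*(n - 2)*(n + 4)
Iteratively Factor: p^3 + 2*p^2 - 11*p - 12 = (p + 1)*(p^2 + p - 12) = (p + 1)*(p + 4)*(p - 3)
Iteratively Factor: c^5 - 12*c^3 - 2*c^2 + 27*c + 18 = (c + 1)*(c^4 - c^3 - 11*c^2 + 9*c + 18) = (c + 1)^2*(c^3 - 2*c^2 - 9*c + 18) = (c - 2)*(c + 1)^2*(c^2 - 9) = (c - 2)*(c + 1)^2*(c + 3)*(c - 3)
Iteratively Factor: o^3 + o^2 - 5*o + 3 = (o + 3)*(o^2 - 2*o + 1) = (o - 1)*(o + 3)*(o - 1)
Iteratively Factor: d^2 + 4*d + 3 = (d + 1)*(d + 3)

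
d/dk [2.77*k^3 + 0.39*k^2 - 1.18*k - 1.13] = 8.31*k^2 + 0.78*k - 1.18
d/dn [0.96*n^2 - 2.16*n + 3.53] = 1.92*n - 2.16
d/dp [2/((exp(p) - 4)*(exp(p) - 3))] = (14 - 4*exp(p))*exp(p)/(exp(4*p) - 14*exp(3*p) + 73*exp(2*p) - 168*exp(p) + 144)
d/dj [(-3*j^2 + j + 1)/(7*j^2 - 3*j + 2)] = (2*j^2 - 26*j + 5)/(49*j^4 - 42*j^3 + 37*j^2 - 12*j + 4)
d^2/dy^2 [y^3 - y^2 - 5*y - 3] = 6*y - 2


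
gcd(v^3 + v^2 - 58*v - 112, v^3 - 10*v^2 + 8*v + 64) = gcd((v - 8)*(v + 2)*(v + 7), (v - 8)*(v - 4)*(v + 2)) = v^2 - 6*v - 16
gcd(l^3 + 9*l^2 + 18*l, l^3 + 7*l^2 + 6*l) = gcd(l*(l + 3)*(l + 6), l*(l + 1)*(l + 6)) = l^2 + 6*l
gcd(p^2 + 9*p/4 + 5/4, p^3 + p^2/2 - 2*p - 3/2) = p + 1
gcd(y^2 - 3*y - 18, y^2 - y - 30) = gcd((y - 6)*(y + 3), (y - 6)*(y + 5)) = y - 6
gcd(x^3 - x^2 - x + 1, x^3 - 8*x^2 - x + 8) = x^2 - 1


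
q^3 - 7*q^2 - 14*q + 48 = (q - 8)*(q - 2)*(q + 3)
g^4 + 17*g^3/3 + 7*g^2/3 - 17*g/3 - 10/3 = (g - 1)*(g + 2/3)*(g + 1)*(g + 5)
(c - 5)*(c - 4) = c^2 - 9*c + 20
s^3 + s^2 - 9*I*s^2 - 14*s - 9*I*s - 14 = (s + 1)*(s - 7*I)*(s - 2*I)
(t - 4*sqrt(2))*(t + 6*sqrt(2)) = t^2 + 2*sqrt(2)*t - 48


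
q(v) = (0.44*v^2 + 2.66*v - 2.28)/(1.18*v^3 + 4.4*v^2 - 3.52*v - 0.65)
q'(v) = (0.88*v + 2.66)/(1.18*v^3 + 4.4*v^2 - 3.52*v - 0.65) + (-3.54*v^2 - 8.8*v + 3.52)*(0.44*v^2 + 2.66*v - 2.28)/(1.18*v^3 + 4.4*v^2 - 3.52*v - 0.65)^2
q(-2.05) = -0.40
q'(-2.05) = -0.12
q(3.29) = 0.15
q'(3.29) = -0.05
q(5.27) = 0.09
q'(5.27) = -0.02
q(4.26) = 0.11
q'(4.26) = -0.03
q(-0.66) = -1.18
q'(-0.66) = -2.19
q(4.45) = 0.10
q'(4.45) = -0.03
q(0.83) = 1.72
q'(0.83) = -54.45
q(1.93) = 0.26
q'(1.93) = -0.14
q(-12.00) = -0.02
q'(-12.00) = -0.00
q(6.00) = 0.08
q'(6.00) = -0.01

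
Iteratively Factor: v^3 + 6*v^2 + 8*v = (v + 4)*(v^2 + 2*v) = v*(v + 4)*(v + 2)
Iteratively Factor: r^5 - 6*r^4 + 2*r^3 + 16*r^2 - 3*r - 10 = (r - 2)*(r^4 - 4*r^3 - 6*r^2 + 4*r + 5) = (r - 2)*(r + 1)*(r^3 - 5*r^2 - r + 5) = (r - 2)*(r - 1)*(r + 1)*(r^2 - 4*r - 5) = (r - 5)*(r - 2)*(r - 1)*(r + 1)*(r + 1)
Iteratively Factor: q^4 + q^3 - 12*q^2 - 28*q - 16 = (q + 2)*(q^3 - q^2 - 10*q - 8) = (q + 2)^2*(q^2 - 3*q - 4) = (q + 1)*(q + 2)^2*(q - 4)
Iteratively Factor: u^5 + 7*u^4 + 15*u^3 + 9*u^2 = (u + 1)*(u^4 + 6*u^3 + 9*u^2) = u*(u + 1)*(u^3 + 6*u^2 + 9*u) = u*(u + 1)*(u + 3)*(u^2 + 3*u) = u^2*(u + 1)*(u + 3)*(u + 3)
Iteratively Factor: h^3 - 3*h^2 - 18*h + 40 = (h - 2)*(h^2 - h - 20) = (h - 2)*(h + 4)*(h - 5)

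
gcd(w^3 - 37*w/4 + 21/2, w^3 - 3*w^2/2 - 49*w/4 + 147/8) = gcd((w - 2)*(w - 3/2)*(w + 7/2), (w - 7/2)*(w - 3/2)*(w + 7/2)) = w^2 + 2*w - 21/4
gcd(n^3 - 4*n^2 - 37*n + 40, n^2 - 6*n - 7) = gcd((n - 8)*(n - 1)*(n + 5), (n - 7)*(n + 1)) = 1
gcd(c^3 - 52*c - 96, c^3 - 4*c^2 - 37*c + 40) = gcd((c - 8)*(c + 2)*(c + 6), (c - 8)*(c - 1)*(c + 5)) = c - 8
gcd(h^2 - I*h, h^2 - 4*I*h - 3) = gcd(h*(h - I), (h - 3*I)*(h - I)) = h - I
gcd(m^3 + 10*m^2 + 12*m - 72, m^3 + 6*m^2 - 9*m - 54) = m + 6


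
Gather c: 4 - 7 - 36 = -39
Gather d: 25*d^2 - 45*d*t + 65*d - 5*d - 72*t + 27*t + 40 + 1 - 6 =25*d^2 + d*(60 - 45*t) - 45*t + 35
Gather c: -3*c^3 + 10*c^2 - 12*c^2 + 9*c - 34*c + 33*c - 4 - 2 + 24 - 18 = -3*c^3 - 2*c^2 + 8*c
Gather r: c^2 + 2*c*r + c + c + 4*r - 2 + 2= c^2 + 2*c + r*(2*c + 4)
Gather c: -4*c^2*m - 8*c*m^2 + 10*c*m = -4*c^2*m + c*(-8*m^2 + 10*m)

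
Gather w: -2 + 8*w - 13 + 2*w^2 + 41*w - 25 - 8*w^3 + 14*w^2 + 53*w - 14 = -8*w^3 + 16*w^2 + 102*w - 54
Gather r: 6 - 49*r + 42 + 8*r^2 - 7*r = 8*r^2 - 56*r + 48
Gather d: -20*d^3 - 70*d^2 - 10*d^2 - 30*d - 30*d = -20*d^3 - 80*d^2 - 60*d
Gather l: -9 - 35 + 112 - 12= 56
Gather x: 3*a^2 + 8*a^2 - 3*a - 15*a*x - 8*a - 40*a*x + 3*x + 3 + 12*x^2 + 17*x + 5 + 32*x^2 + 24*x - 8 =11*a^2 - 11*a + 44*x^2 + x*(44 - 55*a)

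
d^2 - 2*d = d*(d - 2)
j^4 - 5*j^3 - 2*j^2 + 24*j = j*(j - 4)*(j - 3)*(j + 2)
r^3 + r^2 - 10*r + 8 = (r - 2)*(r - 1)*(r + 4)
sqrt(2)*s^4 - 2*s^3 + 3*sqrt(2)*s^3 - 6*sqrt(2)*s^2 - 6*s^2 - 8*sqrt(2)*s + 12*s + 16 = (s - 2)*(s + 4)*(s - sqrt(2))*(sqrt(2)*s + sqrt(2))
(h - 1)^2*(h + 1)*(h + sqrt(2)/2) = h^4 - h^3 + sqrt(2)*h^3/2 - h^2 - sqrt(2)*h^2/2 - sqrt(2)*h/2 + h + sqrt(2)/2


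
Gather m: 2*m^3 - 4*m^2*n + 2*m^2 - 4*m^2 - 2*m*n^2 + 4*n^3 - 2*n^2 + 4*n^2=2*m^3 + m^2*(-4*n - 2) - 2*m*n^2 + 4*n^3 + 2*n^2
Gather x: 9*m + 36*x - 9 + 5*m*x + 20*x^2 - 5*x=9*m + 20*x^2 + x*(5*m + 31) - 9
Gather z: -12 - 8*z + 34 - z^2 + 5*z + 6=-z^2 - 3*z + 28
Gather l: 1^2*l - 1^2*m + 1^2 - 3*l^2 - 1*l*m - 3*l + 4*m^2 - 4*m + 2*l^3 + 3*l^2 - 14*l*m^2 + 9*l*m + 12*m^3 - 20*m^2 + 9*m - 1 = 2*l^3 + l*(-14*m^2 + 8*m - 2) + 12*m^3 - 16*m^2 + 4*m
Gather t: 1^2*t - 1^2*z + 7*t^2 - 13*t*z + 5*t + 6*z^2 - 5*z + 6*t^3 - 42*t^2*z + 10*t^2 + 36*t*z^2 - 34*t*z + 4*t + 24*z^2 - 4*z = 6*t^3 + t^2*(17 - 42*z) + t*(36*z^2 - 47*z + 10) + 30*z^2 - 10*z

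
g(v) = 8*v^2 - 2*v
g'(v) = 16*v - 2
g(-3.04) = 80.01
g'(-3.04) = -50.64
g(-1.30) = 16.12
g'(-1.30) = -22.80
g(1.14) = 8.12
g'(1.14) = 16.24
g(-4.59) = 177.72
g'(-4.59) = -75.44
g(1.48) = 14.56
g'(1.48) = 21.68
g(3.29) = 80.01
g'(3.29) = 50.64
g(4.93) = 184.58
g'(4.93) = 76.88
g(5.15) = 201.88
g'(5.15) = 80.40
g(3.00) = 66.00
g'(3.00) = 46.00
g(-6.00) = 300.00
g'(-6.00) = -98.00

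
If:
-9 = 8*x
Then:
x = -9/8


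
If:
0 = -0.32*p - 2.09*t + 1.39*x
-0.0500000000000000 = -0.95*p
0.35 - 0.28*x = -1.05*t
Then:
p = 0.05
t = -0.55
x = -0.82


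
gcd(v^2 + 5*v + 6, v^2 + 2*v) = v + 2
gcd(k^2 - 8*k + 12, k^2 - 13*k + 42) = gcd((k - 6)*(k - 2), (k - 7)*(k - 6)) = k - 6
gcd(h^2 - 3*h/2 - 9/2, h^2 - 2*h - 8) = 1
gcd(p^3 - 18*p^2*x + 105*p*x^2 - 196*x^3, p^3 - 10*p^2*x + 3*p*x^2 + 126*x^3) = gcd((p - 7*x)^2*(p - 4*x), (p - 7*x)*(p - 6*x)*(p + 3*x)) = -p + 7*x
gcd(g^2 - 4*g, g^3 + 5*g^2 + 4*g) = g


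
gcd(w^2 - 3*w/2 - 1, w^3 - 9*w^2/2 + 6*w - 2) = w - 2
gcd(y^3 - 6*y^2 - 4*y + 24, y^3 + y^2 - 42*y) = y - 6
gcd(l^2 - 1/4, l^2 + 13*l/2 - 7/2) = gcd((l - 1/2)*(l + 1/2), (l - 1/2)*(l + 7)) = l - 1/2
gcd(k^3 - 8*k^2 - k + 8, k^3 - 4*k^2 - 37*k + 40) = k^2 - 9*k + 8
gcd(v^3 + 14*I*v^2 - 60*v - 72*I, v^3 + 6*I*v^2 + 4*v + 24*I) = v^2 + 8*I*v - 12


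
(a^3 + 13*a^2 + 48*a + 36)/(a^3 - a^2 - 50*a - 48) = (a + 6)/(a - 8)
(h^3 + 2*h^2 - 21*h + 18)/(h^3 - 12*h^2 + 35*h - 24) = (h + 6)/(h - 8)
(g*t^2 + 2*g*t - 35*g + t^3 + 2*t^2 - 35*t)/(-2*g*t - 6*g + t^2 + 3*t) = (-g*t^2 - 2*g*t + 35*g - t^3 - 2*t^2 + 35*t)/(2*g*t + 6*g - t^2 - 3*t)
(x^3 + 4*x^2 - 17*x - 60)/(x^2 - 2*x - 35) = (x^2 - x - 12)/(x - 7)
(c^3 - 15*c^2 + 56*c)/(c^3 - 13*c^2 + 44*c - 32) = c*(c - 7)/(c^2 - 5*c + 4)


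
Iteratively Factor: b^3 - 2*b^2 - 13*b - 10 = (b - 5)*(b^2 + 3*b + 2) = (b - 5)*(b + 1)*(b + 2)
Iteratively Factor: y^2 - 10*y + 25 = (y - 5)*(y - 5)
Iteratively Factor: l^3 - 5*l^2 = (l)*(l^2 - 5*l) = l^2*(l - 5)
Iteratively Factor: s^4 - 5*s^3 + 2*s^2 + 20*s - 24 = (s - 2)*(s^3 - 3*s^2 - 4*s + 12) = (s - 2)^2*(s^2 - s - 6) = (s - 3)*(s - 2)^2*(s + 2)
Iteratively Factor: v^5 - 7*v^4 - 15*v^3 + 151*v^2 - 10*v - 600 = (v + 4)*(v^4 - 11*v^3 + 29*v^2 + 35*v - 150) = (v - 5)*(v + 4)*(v^3 - 6*v^2 - v + 30) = (v - 5)*(v + 2)*(v + 4)*(v^2 - 8*v + 15) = (v - 5)^2*(v + 2)*(v + 4)*(v - 3)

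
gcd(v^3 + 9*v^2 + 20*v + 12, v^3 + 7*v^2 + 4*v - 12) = v^2 + 8*v + 12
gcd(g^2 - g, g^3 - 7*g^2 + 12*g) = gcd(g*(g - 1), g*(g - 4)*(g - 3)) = g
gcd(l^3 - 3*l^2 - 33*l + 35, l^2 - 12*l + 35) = l - 7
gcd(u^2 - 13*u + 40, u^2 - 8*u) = u - 8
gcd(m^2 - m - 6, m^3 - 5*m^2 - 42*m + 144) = m - 3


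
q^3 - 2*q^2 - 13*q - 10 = (q - 5)*(q + 1)*(q + 2)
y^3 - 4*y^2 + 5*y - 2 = (y - 2)*(y - 1)^2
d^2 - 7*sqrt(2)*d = d*(d - 7*sqrt(2))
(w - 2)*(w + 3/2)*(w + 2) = w^3 + 3*w^2/2 - 4*w - 6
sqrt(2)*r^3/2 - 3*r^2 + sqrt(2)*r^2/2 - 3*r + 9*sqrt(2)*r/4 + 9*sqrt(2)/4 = (r - 3*sqrt(2)/2)^2*(sqrt(2)*r/2 + sqrt(2)/2)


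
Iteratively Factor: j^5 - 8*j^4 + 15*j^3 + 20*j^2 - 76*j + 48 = (j + 2)*(j^4 - 10*j^3 + 35*j^2 - 50*j + 24) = (j - 4)*(j + 2)*(j^3 - 6*j^2 + 11*j - 6) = (j - 4)*(j - 3)*(j + 2)*(j^2 - 3*j + 2) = (j - 4)*(j - 3)*(j - 2)*(j + 2)*(j - 1)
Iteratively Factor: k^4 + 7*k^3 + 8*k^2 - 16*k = (k - 1)*(k^3 + 8*k^2 + 16*k) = (k - 1)*(k + 4)*(k^2 + 4*k) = (k - 1)*(k + 4)^2*(k)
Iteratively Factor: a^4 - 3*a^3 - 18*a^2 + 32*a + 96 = (a - 4)*(a^3 + a^2 - 14*a - 24) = (a - 4)*(a + 2)*(a^2 - a - 12) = (a - 4)^2*(a + 2)*(a + 3)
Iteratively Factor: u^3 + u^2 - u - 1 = (u + 1)*(u^2 - 1) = (u + 1)^2*(u - 1)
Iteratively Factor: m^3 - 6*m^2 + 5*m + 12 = (m - 4)*(m^2 - 2*m - 3) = (m - 4)*(m - 3)*(m + 1)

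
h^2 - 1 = (h - 1)*(h + 1)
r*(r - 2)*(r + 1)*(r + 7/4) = r^4 + 3*r^3/4 - 15*r^2/4 - 7*r/2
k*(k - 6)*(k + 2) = k^3 - 4*k^2 - 12*k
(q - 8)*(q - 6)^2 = q^3 - 20*q^2 + 132*q - 288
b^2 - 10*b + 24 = (b - 6)*(b - 4)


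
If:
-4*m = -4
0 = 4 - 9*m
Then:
No Solution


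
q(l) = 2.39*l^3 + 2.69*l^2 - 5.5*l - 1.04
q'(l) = 7.17*l^2 + 5.38*l - 5.5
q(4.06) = 180.92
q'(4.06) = 134.53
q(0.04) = -1.26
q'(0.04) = -5.27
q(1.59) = 6.62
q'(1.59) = 21.18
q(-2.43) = -6.08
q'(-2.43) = 23.76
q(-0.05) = -0.76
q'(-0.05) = -5.75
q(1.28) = 1.34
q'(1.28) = 13.13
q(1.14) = -0.27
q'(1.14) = 9.95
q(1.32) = 1.88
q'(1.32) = 14.09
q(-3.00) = -24.86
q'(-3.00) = 42.89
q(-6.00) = -387.44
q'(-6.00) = 220.34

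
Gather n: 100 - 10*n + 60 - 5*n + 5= 165 - 15*n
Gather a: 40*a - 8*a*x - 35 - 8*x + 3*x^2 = a*(40 - 8*x) + 3*x^2 - 8*x - 35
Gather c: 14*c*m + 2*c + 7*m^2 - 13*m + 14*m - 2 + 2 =c*(14*m + 2) + 7*m^2 + m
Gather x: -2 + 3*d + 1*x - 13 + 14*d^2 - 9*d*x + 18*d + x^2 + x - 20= 14*d^2 + 21*d + x^2 + x*(2 - 9*d) - 35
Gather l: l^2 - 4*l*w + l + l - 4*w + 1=l^2 + l*(2 - 4*w) - 4*w + 1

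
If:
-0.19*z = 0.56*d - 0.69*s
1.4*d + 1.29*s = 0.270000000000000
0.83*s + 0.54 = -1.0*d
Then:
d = -7.19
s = 8.02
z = 50.31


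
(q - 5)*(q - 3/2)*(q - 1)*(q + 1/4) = q^4 - 29*q^3/4 + 97*q^2/8 - 4*q - 15/8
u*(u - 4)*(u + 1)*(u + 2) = u^4 - u^3 - 10*u^2 - 8*u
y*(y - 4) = y^2 - 4*y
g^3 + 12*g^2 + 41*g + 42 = (g + 2)*(g + 3)*(g + 7)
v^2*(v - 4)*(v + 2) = v^4 - 2*v^3 - 8*v^2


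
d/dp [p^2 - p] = 2*p - 1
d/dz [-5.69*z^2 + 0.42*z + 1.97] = 0.42 - 11.38*z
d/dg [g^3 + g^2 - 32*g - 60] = 3*g^2 + 2*g - 32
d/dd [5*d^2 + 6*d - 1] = 10*d + 6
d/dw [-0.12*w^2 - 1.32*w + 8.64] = -0.24*w - 1.32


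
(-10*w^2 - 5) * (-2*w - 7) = 20*w^3 + 70*w^2 + 10*w + 35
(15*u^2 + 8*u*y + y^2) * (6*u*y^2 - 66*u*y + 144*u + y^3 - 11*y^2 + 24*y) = 90*u^3*y^2 - 990*u^3*y + 2160*u^3 + 63*u^2*y^3 - 693*u^2*y^2 + 1512*u^2*y + 14*u*y^4 - 154*u*y^3 + 336*u*y^2 + y^5 - 11*y^4 + 24*y^3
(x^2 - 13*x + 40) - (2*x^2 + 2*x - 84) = -x^2 - 15*x + 124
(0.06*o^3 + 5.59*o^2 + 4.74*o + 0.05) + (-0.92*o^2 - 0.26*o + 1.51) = 0.06*o^3 + 4.67*o^2 + 4.48*o + 1.56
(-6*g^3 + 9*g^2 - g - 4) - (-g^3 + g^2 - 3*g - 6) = -5*g^3 + 8*g^2 + 2*g + 2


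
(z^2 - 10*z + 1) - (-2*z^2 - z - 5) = 3*z^2 - 9*z + 6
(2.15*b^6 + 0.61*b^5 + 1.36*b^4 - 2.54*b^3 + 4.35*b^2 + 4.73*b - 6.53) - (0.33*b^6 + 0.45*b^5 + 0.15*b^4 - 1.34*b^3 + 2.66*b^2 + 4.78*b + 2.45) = 1.82*b^6 + 0.16*b^5 + 1.21*b^4 - 1.2*b^3 + 1.69*b^2 - 0.0499999999999998*b - 8.98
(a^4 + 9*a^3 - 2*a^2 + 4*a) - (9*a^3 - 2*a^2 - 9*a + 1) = a^4 + 13*a - 1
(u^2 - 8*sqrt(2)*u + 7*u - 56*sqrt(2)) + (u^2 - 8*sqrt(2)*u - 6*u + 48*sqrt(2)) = 2*u^2 - 16*sqrt(2)*u + u - 8*sqrt(2)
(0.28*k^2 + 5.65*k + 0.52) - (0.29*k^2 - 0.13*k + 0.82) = -0.00999999999999995*k^2 + 5.78*k - 0.3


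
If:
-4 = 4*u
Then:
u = -1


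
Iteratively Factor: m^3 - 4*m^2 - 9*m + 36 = (m - 3)*(m^2 - m - 12) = (m - 4)*(m - 3)*(m + 3)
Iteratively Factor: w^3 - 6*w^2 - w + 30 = (w + 2)*(w^2 - 8*w + 15) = (w - 5)*(w + 2)*(w - 3)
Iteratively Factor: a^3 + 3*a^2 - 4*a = (a + 4)*(a^2 - a) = (a - 1)*(a + 4)*(a)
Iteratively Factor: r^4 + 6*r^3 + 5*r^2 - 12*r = (r + 4)*(r^3 + 2*r^2 - 3*r) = r*(r + 4)*(r^2 + 2*r - 3) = r*(r + 3)*(r + 4)*(r - 1)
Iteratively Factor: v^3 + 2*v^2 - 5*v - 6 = (v + 1)*(v^2 + v - 6) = (v + 1)*(v + 3)*(v - 2)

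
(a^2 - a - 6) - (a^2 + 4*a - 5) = -5*a - 1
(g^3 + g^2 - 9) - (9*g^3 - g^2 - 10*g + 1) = -8*g^3 + 2*g^2 + 10*g - 10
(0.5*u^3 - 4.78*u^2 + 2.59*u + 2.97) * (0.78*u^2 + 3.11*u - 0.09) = 0.39*u^5 - 2.1734*u^4 - 12.8906*u^3 + 10.8017*u^2 + 9.0036*u - 0.2673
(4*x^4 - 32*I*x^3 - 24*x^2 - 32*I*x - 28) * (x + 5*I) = 4*x^5 - 12*I*x^4 + 136*x^3 - 152*I*x^2 + 132*x - 140*I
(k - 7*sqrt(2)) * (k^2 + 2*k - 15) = k^3 - 7*sqrt(2)*k^2 + 2*k^2 - 14*sqrt(2)*k - 15*k + 105*sqrt(2)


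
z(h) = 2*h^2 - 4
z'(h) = 4*h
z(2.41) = 7.62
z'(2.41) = 9.64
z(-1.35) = -0.36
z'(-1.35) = -5.40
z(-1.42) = 0.03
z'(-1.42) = -5.68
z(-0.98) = -2.08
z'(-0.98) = -3.92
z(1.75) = 2.12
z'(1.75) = 7.00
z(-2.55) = 9.00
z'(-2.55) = -10.20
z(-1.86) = 2.92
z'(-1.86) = -7.44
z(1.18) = -1.22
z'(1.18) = 4.72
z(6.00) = 68.00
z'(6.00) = 24.00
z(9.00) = 158.00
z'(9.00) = 36.00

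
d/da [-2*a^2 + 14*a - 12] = 14 - 4*a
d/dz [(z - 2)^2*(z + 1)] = 3*z*(z - 2)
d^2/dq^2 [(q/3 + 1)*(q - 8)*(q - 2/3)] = 2*q - 34/9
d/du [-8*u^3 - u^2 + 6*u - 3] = -24*u^2 - 2*u + 6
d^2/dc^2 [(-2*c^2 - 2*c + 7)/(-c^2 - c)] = 14*(-3*c^2 - 3*c - 1)/(c^3*(c^3 + 3*c^2 + 3*c + 1))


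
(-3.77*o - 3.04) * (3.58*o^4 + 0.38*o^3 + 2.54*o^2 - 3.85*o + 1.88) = -13.4966*o^5 - 12.3158*o^4 - 10.731*o^3 + 6.7929*o^2 + 4.6164*o - 5.7152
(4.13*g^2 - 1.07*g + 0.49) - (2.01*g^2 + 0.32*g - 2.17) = 2.12*g^2 - 1.39*g + 2.66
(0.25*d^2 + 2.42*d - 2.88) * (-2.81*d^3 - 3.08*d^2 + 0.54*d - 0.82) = -0.7025*d^5 - 7.5702*d^4 + 0.7742*d^3 + 9.9722*d^2 - 3.5396*d + 2.3616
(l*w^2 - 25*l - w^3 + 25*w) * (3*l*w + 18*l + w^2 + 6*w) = 3*l^2*w^3 + 18*l^2*w^2 - 75*l^2*w - 450*l^2 - 2*l*w^4 - 12*l*w^3 + 50*l*w^2 + 300*l*w - w^5 - 6*w^4 + 25*w^3 + 150*w^2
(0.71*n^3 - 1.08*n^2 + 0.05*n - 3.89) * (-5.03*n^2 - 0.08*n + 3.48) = -3.5713*n^5 + 5.3756*n^4 + 2.3057*n^3 + 15.8043*n^2 + 0.4852*n - 13.5372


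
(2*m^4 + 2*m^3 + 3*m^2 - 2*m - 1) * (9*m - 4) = 18*m^5 + 10*m^4 + 19*m^3 - 30*m^2 - m + 4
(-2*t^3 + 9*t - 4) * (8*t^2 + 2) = -16*t^5 + 68*t^3 - 32*t^2 + 18*t - 8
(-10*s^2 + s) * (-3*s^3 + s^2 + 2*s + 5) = 30*s^5 - 13*s^4 - 19*s^3 - 48*s^2 + 5*s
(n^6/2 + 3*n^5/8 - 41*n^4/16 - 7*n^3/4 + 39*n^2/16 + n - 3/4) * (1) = n^6/2 + 3*n^5/8 - 41*n^4/16 - 7*n^3/4 + 39*n^2/16 + n - 3/4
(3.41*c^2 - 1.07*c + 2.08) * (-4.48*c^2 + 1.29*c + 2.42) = -15.2768*c^4 + 9.1925*c^3 - 2.4465*c^2 + 0.0938000000000003*c + 5.0336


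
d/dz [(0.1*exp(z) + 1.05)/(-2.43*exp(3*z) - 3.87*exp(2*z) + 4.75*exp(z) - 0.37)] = (0.486*exp(3*z) + 8.0415*exp(2*z) + 8.127*exp(z) - 5.0245)*exp(z)/(5.9049*exp(6*z) + 18.8082*exp(5*z) - 8.1081*exp(4*z) - 34.9668*exp(3*z) + 25.4263*exp(2*z) - 3.515*exp(z) + 0.1369)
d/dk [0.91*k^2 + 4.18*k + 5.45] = 1.82*k + 4.18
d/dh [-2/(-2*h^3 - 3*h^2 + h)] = 2*(-6*h^2 - 6*h + 1)/(h^2*(2*h^2 + 3*h - 1)^2)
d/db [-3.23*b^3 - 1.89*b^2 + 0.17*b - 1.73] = -9.69*b^2 - 3.78*b + 0.17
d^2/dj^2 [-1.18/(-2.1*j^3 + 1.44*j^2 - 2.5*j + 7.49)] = ((3.3984 - 14.868*j)*(2.1*j^3 - 1.44*j^2 + 2.5*j - 7.49) + 1.18*(6.3*j^2 - 2.88*j + 2.5)*(12.6*j^2 - 5.76*j + 5.0))/(2.1*j^3 - 1.44*j^2 + 2.5*j - 7.49)^3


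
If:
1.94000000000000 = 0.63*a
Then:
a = 3.08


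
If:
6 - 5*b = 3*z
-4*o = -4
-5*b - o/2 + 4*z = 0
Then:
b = 9/14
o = 1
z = 13/14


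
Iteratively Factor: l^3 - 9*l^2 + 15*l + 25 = (l + 1)*(l^2 - 10*l + 25) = (l - 5)*(l + 1)*(l - 5)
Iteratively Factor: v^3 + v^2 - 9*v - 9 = (v + 1)*(v^2 - 9) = (v + 1)*(v + 3)*(v - 3)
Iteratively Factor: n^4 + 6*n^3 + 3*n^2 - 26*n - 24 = (n + 4)*(n^3 + 2*n^2 - 5*n - 6) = (n + 1)*(n + 4)*(n^2 + n - 6) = (n + 1)*(n + 3)*(n + 4)*(n - 2)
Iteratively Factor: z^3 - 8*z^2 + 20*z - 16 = (z - 2)*(z^2 - 6*z + 8) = (z - 2)^2*(z - 4)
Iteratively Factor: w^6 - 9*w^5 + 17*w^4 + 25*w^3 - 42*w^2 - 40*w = (w + 1)*(w^5 - 10*w^4 + 27*w^3 - 2*w^2 - 40*w) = (w - 4)*(w + 1)*(w^4 - 6*w^3 + 3*w^2 + 10*w) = w*(w - 4)*(w + 1)*(w^3 - 6*w^2 + 3*w + 10) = w*(w - 5)*(w - 4)*(w + 1)*(w^2 - w - 2) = w*(w - 5)*(w - 4)*(w + 1)^2*(w - 2)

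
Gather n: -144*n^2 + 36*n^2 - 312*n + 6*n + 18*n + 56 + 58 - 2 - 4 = -108*n^2 - 288*n + 108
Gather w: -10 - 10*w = -10*w - 10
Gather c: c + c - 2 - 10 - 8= 2*c - 20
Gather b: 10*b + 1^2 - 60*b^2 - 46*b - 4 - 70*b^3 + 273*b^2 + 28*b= -70*b^3 + 213*b^2 - 8*b - 3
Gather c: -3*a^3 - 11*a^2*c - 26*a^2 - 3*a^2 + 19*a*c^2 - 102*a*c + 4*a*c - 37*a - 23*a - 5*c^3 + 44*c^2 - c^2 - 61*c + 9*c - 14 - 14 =-3*a^3 - 29*a^2 - 60*a - 5*c^3 + c^2*(19*a + 43) + c*(-11*a^2 - 98*a - 52) - 28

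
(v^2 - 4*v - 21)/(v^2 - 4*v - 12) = (-v^2 + 4*v + 21)/(-v^2 + 4*v + 12)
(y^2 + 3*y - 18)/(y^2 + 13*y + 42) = (y - 3)/(y + 7)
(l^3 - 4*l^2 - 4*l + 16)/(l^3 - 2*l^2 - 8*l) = (l - 2)/l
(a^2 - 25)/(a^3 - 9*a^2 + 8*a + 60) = (a + 5)/(a^2 - 4*a - 12)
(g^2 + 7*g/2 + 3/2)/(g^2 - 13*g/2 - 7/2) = (g + 3)/(g - 7)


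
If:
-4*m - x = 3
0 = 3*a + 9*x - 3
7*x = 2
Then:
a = 1/7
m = -23/28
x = 2/7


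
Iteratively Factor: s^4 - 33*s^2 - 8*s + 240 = (s + 4)*(s^3 - 4*s^2 - 17*s + 60) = (s - 5)*(s + 4)*(s^2 + s - 12) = (s - 5)*(s + 4)^2*(s - 3)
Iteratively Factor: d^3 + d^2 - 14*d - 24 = (d + 2)*(d^2 - d - 12) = (d - 4)*(d + 2)*(d + 3)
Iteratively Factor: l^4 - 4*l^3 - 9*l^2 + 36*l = (l - 3)*(l^3 - l^2 - 12*l) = l*(l - 3)*(l^2 - l - 12) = l*(l - 4)*(l - 3)*(l + 3)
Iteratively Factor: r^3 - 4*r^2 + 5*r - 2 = (r - 1)*(r^2 - 3*r + 2) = (r - 1)^2*(r - 2)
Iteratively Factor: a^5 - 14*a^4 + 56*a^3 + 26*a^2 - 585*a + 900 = (a - 5)*(a^4 - 9*a^3 + 11*a^2 + 81*a - 180) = (a - 5)^2*(a^3 - 4*a^2 - 9*a + 36) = (a - 5)^2*(a - 3)*(a^2 - a - 12) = (a - 5)^2*(a - 3)*(a + 3)*(a - 4)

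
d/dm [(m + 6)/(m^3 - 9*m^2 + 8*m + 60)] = (m^3 - 9*m^2 + 8*m - (m + 6)*(3*m^2 - 18*m + 8) + 60)/(m^3 - 9*m^2 + 8*m + 60)^2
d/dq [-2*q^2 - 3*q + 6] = -4*q - 3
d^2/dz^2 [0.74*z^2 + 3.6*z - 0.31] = 1.48000000000000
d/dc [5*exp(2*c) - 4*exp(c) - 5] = (10*exp(c) - 4)*exp(c)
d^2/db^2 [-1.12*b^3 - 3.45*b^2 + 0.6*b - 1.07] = -6.72*b - 6.9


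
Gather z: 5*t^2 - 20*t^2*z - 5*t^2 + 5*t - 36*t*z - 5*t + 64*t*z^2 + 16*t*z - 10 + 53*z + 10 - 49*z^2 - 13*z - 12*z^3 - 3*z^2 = -12*z^3 + z^2*(64*t - 52) + z*(-20*t^2 - 20*t + 40)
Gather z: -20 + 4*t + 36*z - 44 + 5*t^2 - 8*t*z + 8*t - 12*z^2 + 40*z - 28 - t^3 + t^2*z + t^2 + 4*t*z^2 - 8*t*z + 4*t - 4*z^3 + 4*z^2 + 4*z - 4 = -t^3 + 6*t^2 + 16*t - 4*z^3 + z^2*(4*t - 8) + z*(t^2 - 16*t + 80) - 96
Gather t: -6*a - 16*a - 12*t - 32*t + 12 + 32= -22*a - 44*t + 44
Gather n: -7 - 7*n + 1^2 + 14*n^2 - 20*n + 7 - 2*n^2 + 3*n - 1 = 12*n^2 - 24*n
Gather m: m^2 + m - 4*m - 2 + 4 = m^2 - 3*m + 2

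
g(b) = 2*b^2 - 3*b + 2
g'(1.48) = 2.92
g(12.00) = 254.00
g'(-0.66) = -5.64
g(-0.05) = 2.16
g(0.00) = 2.00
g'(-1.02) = -7.08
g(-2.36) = 20.22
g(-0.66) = 4.85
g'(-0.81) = -6.24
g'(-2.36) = -12.44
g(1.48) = 1.94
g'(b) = 4*b - 3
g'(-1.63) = -9.52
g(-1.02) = 7.14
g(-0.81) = 5.74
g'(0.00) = -3.00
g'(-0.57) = -5.28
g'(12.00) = 45.00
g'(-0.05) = -3.20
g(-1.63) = 12.20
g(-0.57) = 4.36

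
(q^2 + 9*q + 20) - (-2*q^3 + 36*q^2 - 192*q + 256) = 2*q^3 - 35*q^2 + 201*q - 236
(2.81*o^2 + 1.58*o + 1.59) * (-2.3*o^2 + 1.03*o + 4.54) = -6.463*o^4 - 0.7397*o^3 + 10.7278*o^2 + 8.8109*o + 7.2186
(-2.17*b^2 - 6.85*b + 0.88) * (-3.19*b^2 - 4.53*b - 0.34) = 6.9223*b^4 + 31.6816*b^3 + 28.9611*b^2 - 1.6574*b - 0.2992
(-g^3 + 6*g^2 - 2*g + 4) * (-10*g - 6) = 10*g^4 - 54*g^3 - 16*g^2 - 28*g - 24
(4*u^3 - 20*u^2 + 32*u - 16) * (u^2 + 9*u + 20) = 4*u^5 + 16*u^4 - 68*u^3 - 128*u^2 + 496*u - 320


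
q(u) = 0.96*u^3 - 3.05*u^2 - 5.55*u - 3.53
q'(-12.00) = 482.37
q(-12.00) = -2035.01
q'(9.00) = 172.83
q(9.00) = 399.31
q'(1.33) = -8.57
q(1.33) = -14.05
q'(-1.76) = 14.11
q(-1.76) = -8.44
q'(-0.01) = -5.49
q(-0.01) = -3.47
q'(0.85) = -8.65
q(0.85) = -9.86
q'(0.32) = -7.21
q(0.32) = -5.59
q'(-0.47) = -2.05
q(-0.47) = -1.69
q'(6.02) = 62.10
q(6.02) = 61.97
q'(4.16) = 18.91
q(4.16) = -10.29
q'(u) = 2.88*u^2 - 6.1*u - 5.55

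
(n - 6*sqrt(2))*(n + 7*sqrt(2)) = n^2 + sqrt(2)*n - 84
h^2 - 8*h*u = h*(h - 8*u)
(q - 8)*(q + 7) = q^2 - q - 56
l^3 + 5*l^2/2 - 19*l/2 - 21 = (l - 3)*(l + 2)*(l + 7/2)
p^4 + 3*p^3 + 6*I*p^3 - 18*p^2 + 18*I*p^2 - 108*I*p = p*(p - 3)*(p + 6)*(p + 6*I)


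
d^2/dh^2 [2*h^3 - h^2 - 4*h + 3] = 12*h - 2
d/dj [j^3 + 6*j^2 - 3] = 3*j*(j + 4)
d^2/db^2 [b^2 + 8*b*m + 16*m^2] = 2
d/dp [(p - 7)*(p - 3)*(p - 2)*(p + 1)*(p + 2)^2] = 6*p^5 - 35*p^4 - 44*p^3 + 213*p^2 + 140*p - 172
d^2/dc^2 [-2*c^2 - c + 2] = -4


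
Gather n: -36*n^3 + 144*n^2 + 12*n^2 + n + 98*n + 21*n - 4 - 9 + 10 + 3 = -36*n^3 + 156*n^2 + 120*n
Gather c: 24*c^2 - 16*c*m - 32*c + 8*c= 24*c^2 + c*(-16*m - 24)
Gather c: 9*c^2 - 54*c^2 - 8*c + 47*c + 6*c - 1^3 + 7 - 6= -45*c^2 + 45*c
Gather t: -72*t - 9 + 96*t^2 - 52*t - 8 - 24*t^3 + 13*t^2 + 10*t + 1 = -24*t^3 + 109*t^2 - 114*t - 16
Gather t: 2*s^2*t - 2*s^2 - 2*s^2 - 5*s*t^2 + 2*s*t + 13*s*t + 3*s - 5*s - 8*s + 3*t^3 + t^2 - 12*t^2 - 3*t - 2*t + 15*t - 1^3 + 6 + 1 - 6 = -4*s^2 - 10*s + 3*t^3 + t^2*(-5*s - 11) + t*(2*s^2 + 15*s + 10)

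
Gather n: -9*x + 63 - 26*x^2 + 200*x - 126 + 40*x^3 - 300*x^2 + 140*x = 40*x^3 - 326*x^2 + 331*x - 63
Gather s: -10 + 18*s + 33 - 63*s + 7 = 30 - 45*s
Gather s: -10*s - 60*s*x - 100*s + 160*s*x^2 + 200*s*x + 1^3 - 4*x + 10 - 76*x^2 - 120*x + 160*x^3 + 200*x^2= s*(160*x^2 + 140*x - 110) + 160*x^3 + 124*x^2 - 124*x + 11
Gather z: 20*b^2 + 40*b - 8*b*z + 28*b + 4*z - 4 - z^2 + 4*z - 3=20*b^2 + 68*b - z^2 + z*(8 - 8*b) - 7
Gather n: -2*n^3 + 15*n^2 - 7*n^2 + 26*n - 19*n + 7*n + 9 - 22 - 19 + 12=-2*n^3 + 8*n^2 + 14*n - 20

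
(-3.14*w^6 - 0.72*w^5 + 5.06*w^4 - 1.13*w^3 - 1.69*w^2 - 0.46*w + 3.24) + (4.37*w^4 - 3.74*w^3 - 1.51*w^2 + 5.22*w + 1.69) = -3.14*w^6 - 0.72*w^5 + 9.43*w^4 - 4.87*w^3 - 3.2*w^2 + 4.76*w + 4.93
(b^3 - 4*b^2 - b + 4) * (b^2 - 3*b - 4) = b^5 - 7*b^4 + 7*b^3 + 23*b^2 - 8*b - 16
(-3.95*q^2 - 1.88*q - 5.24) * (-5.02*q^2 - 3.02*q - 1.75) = 19.829*q^4 + 21.3666*q^3 + 38.8949*q^2 + 19.1148*q + 9.17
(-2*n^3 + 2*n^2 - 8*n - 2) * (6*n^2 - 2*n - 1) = -12*n^5 + 16*n^4 - 50*n^3 + 2*n^2 + 12*n + 2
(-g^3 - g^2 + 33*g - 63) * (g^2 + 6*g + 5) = -g^5 - 7*g^4 + 22*g^3 + 130*g^2 - 213*g - 315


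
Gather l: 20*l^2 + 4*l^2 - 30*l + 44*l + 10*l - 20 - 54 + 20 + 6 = 24*l^2 + 24*l - 48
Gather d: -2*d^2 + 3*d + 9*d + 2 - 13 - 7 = -2*d^2 + 12*d - 18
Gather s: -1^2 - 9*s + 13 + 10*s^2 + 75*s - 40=10*s^2 + 66*s - 28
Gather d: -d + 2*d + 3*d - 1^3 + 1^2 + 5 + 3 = 4*d + 8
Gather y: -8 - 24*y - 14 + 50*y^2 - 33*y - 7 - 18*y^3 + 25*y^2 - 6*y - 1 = -18*y^3 + 75*y^2 - 63*y - 30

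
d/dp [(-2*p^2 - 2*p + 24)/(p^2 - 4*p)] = 2*(5*p^2 - 24*p + 48)/(p^2*(p^2 - 8*p + 16))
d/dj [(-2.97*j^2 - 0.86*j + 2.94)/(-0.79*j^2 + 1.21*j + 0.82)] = (-4.2731*j^2 - 0.2256*j - 4.2626)/(0.6241*j^4 - 1.9118*j^3 + 0.1685*j^2 + 1.9844*j + 0.6724)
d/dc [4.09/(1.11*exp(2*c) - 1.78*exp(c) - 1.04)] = (7.2802 - 9.0798*exp(c))*exp(c)/(-1.11*exp(2*c) + 1.78*exp(c) + 1.04)^2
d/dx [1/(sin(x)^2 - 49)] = -2*sin(x)*cos(x)/(sin(x)^2 - 49)^2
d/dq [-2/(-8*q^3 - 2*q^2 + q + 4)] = 2*(-24*q^2 - 4*q + 1)/(8*q^3 + 2*q^2 - q - 4)^2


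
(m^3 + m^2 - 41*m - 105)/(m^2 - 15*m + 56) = (m^2 + 8*m + 15)/(m - 8)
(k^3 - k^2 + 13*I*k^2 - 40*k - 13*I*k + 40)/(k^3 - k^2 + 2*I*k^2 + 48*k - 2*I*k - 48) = (k + 5*I)/(k - 6*I)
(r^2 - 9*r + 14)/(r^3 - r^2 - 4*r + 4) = (r - 7)/(r^2 + r - 2)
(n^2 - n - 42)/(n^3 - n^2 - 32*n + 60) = (n - 7)/(n^2 - 7*n + 10)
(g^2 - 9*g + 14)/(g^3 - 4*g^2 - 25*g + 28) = (g - 2)/(g^2 + 3*g - 4)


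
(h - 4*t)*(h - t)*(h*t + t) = h^3*t - 5*h^2*t^2 + h^2*t + 4*h*t^3 - 5*h*t^2 + 4*t^3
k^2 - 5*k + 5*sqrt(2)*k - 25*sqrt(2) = (k - 5)*(k + 5*sqrt(2))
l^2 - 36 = (l - 6)*(l + 6)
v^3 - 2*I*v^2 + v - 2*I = (v - 2*I)*(v - I)*(v + I)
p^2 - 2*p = p*(p - 2)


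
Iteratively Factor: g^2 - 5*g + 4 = (g - 4)*(g - 1)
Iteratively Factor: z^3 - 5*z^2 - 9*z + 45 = (z - 3)*(z^2 - 2*z - 15) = (z - 3)*(z + 3)*(z - 5)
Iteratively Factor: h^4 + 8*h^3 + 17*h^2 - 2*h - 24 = (h + 4)*(h^3 + 4*h^2 + h - 6) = (h + 2)*(h + 4)*(h^2 + 2*h - 3) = (h - 1)*(h + 2)*(h + 4)*(h + 3)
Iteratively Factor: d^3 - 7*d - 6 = (d + 2)*(d^2 - 2*d - 3) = (d - 3)*(d + 2)*(d + 1)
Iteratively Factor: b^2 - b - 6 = (b + 2)*(b - 3)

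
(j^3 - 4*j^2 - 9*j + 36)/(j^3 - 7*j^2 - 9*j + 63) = (j - 4)/(j - 7)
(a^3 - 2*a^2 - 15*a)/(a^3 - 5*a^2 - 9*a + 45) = a/(a - 3)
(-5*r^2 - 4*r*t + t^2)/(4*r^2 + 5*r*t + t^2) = (-5*r + t)/(4*r + t)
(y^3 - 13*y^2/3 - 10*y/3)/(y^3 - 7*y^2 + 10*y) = (y + 2/3)/(y - 2)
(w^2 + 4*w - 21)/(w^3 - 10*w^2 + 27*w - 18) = (w + 7)/(w^2 - 7*w + 6)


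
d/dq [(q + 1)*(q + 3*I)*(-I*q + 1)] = -3*I*q^2 + 2*q*(4 - I) + 4 + 3*I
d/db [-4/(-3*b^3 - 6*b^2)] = 4*(-3*b - 4)/(3*b^3*(b + 2)^2)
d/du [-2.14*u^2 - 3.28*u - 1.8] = -4.28*u - 3.28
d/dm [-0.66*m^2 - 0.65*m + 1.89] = -1.32*m - 0.65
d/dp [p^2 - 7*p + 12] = 2*p - 7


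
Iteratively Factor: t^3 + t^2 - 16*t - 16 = (t + 4)*(t^2 - 3*t - 4) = (t + 1)*(t + 4)*(t - 4)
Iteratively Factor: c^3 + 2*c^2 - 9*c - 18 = (c + 3)*(c^2 - c - 6) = (c - 3)*(c + 3)*(c + 2)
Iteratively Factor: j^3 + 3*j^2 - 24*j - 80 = (j + 4)*(j^2 - j - 20) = (j - 5)*(j + 4)*(j + 4)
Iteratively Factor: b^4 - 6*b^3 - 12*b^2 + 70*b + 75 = (b + 3)*(b^3 - 9*b^2 + 15*b + 25) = (b + 1)*(b + 3)*(b^2 - 10*b + 25) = (b - 5)*(b + 1)*(b + 3)*(b - 5)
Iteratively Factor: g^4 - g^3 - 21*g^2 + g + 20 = (g + 1)*(g^3 - 2*g^2 - 19*g + 20) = (g + 1)*(g + 4)*(g^2 - 6*g + 5) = (g - 5)*(g + 1)*(g + 4)*(g - 1)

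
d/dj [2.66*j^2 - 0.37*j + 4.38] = 5.32*j - 0.37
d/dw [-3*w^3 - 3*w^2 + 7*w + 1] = -9*w^2 - 6*w + 7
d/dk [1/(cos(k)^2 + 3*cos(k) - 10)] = (2*cos(k) + 3)*sin(k)/(cos(k)^2 + 3*cos(k) - 10)^2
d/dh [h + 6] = 1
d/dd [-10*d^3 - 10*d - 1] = -30*d^2 - 10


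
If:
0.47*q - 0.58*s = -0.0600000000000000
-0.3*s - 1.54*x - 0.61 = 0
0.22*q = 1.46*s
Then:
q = -0.16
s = -0.02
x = -0.39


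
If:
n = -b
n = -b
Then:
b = -n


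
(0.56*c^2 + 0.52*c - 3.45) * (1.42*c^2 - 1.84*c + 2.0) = 0.7952*c^4 - 0.292*c^3 - 4.7358*c^2 + 7.388*c - 6.9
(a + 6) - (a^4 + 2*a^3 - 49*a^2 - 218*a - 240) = -a^4 - 2*a^3 + 49*a^2 + 219*a + 246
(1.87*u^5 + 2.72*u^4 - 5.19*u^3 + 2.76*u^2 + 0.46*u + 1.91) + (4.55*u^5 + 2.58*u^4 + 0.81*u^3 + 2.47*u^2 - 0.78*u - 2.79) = 6.42*u^5 + 5.3*u^4 - 4.38*u^3 + 5.23*u^2 - 0.32*u - 0.88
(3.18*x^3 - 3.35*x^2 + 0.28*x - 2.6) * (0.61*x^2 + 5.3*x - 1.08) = 1.9398*x^5 + 14.8105*x^4 - 21.0186*x^3 + 3.516*x^2 - 14.0824*x + 2.808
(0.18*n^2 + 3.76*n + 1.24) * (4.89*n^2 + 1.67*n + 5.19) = 0.8802*n^4 + 18.687*n^3 + 13.277*n^2 + 21.5852*n + 6.4356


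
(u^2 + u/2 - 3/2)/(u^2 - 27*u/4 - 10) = 2*(-2*u^2 - u + 3)/(-4*u^2 + 27*u + 40)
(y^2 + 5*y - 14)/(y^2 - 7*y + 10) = (y + 7)/(y - 5)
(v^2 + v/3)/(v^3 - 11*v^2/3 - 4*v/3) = 1/(v - 4)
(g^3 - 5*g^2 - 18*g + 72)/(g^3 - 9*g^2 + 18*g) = (g + 4)/g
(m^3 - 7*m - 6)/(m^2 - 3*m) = m + 3 + 2/m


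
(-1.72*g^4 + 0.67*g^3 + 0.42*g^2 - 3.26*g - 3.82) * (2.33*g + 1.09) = -4.0076*g^5 - 0.3137*g^4 + 1.7089*g^3 - 7.138*g^2 - 12.454*g - 4.1638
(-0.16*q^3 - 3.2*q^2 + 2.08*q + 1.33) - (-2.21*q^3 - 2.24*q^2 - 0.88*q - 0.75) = 2.05*q^3 - 0.96*q^2 + 2.96*q + 2.08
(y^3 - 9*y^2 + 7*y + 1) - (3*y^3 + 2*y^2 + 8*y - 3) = -2*y^3 - 11*y^2 - y + 4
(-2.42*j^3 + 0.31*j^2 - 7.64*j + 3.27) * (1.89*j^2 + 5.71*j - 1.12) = -4.5738*j^5 - 13.2323*j^4 - 9.9591*j^3 - 37.7913*j^2 + 27.2285*j - 3.6624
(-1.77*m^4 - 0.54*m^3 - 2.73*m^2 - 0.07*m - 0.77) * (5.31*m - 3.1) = -9.3987*m^5 + 2.6196*m^4 - 12.8223*m^3 + 8.0913*m^2 - 3.8717*m + 2.387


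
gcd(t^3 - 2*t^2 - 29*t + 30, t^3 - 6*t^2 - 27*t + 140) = t + 5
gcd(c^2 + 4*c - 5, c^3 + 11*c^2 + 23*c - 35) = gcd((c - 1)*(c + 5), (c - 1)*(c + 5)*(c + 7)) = c^2 + 4*c - 5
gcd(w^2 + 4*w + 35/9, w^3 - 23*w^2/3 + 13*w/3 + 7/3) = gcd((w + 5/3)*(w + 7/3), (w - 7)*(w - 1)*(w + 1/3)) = 1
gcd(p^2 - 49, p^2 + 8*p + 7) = p + 7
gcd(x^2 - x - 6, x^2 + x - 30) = 1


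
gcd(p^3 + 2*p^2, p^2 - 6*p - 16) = p + 2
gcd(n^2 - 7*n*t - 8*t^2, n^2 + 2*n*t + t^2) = n + t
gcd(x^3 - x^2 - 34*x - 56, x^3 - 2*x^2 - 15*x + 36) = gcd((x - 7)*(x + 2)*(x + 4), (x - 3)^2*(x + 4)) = x + 4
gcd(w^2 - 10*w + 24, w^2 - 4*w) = w - 4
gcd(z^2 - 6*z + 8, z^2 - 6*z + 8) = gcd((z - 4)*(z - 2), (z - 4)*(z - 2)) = z^2 - 6*z + 8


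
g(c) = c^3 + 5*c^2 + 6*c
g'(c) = 3*c^2 + 10*c + 6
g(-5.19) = -36.26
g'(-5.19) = 34.91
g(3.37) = 115.28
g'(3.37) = 73.77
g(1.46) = 22.53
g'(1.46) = 26.99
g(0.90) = 10.18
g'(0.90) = 17.43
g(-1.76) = -0.52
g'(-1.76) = -2.31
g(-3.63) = -3.73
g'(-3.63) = 9.23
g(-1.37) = -1.41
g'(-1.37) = -2.07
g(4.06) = 173.70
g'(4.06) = 96.05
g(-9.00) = -378.00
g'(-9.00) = 159.00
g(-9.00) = -378.00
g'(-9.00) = 159.00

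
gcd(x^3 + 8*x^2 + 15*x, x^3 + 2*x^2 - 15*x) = x^2 + 5*x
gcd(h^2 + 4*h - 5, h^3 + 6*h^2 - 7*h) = h - 1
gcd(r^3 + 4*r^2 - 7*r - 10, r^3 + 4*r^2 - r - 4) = r + 1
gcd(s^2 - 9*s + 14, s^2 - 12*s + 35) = s - 7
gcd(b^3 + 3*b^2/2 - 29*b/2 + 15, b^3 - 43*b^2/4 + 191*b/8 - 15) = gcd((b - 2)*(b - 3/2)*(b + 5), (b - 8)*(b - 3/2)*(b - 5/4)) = b - 3/2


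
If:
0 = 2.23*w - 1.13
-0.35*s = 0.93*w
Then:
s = -1.35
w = 0.51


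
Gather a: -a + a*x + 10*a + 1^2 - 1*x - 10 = a*(x + 9) - x - 9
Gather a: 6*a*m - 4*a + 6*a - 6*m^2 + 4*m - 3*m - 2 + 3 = a*(6*m + 2) - 6*m^2 + m + 1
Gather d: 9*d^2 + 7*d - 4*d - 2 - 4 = 9*d^2 + 3*d - 6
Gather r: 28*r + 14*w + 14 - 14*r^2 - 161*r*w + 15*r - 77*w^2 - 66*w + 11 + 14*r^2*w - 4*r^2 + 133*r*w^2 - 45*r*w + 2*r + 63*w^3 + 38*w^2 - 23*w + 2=r^2*(14*w - 18) + r*(133*w^2 - 206*w + 45) + 63*w^3 - 39*w^2 - 75*w + 27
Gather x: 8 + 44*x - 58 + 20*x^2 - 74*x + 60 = 20*x^2 - 30*x + 10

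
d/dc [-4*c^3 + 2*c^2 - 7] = 4*c*(1 - 3*c)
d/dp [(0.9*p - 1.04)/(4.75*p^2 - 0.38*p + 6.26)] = (-4.275*p^2 + 9.88*p + 5.2388)/(22.5625*p^4 - 3.61*p^3 + 59.6144*p^2 - 4.7576*p + 39.1876)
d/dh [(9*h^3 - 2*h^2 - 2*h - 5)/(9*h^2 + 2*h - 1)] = (81*h^4 + 36*h^3 - 13*h^2 + 94*h + 12)/(81*h^4 + 36*h^3 - 14*h^2 - 4*h + 1)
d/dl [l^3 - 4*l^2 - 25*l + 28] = 3*l^2 - 8*l - 25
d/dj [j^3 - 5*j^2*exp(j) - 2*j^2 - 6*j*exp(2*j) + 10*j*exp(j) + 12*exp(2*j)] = -5*j^2*exp(j) + 3*j^2 - 12*j*exp(2*j) - 4*j + 18*exp(2*j) + 10*exp(j)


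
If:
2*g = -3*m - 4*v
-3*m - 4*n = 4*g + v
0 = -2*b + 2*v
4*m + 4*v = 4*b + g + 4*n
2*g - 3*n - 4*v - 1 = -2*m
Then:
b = -4/79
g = 20/79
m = -8/79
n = -13/79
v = -4/79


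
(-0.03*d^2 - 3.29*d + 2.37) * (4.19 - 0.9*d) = 0.027*d^3 + 2.8353*d^2 - 15.9181*d + 9.9303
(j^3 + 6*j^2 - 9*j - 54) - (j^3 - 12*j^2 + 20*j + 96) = 18*j^2 - 29*j - 150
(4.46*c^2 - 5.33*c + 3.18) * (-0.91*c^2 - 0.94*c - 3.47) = -4.0586*c^4 + 0.6579*c^3 - 13.3598*c^2 + 15.5059*c - 11.0346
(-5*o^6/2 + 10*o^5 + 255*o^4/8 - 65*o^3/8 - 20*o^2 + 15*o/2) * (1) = -5*o^6/2 + 10*o^5 + 255*o^4/8 - 65*o^3/8 - 20*o^2 + 15*o/2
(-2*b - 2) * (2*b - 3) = -4*b^2 + 2*b + 6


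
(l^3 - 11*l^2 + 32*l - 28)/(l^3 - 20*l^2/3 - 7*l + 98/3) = 3*(l - 2)/(3*l + 7)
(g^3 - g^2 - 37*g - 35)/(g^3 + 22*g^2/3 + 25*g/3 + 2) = 3*(g^2 - 2*g - 35)/(3*g^2 + 19*g + 6)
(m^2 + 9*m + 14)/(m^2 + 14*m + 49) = (m + 2)/(m + 7)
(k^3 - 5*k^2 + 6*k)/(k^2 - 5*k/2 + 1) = 2*k*(k - 3)/(2*k - 1)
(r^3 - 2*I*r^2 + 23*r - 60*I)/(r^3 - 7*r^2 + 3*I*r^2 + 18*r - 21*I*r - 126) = (r^2 + I*r + 20)/(r^2 + r*(-7 + 6*I) - 42*I)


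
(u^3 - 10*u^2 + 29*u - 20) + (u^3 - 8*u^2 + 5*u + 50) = 2*u^3 - 18*u^2 + 34*u + 30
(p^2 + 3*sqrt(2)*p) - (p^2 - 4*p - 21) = 4*p + 3*sqrt(2)*p + 21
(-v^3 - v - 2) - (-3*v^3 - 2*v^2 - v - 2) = 2*v^3 + 2*v^2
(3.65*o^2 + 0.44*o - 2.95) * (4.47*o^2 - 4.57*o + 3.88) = 16.3155*o^4 - 14.7137*o^3 - 1.0353*o^2 + 15.1887*o - 11.446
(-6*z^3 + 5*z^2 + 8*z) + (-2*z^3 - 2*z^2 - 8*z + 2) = -8*z^3 + 3*z^2 + 2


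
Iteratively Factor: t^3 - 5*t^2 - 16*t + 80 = (t - 4)*(t^2 - t - 20) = (t - 5)*(t - 4)*(t + 4)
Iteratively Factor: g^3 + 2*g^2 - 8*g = (g - 2)*(g^2 + 4*g) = g*(g - 2)*(g + 4)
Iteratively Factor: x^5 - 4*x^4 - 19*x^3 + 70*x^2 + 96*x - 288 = (x - 4)*(x^4 - 19*x^2 - 6*x + 72) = (x - 4)*(x - 2)*(x^3 + 2*x^2 - 15*x - 36) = (x - 4)*(x - 2)*(x + 3)*(x^2 - x - 12) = (x - 4)*(x - 2)*(x + 3)^2*(x - 4)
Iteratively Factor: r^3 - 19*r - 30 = (r + 3)*(r^2 - 3*r - 10) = (r + 2)*(r + 3)*(r - 5)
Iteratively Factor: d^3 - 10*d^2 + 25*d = (d - 5)*(d^2 - 5*d) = d*(d - 5)*(d - 5)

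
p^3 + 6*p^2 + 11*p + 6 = (p + 1)*(p + 2)*(p + 3)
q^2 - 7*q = q*(q - 7)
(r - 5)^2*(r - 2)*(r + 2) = r^4 - 10*r^3 + 21*r^2 + 40*r - 100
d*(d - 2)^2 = d^3 - 4*d^2 + 4*d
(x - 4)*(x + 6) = x^2 + 2*x - 24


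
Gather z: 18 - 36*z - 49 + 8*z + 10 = -28*z - 21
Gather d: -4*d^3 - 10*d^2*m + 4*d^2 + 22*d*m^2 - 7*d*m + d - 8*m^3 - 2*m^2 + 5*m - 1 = -4*d^3 + d^2*(4 - 10*m) + d*(22*m^2 - 7*m + 1) - 8*m^3 - 2*m^2 + 5*m - 1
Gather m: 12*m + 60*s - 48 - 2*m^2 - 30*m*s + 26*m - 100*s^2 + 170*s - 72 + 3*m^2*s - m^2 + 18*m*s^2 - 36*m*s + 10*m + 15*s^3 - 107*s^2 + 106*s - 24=m^2*(3*s - 3) + m*(18*s^2 - 66*s + 48) + 15*s^3 - 207*s^2 + 336*s - 144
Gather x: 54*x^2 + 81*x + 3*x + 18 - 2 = 54*x^2 + 84*x + 16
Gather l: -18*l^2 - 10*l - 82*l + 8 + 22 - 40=-18*l^2 - 92*l - 10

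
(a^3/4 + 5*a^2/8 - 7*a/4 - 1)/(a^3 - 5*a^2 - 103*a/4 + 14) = (2*a^3 + 5*a^2 - 14*a - 8)/(2*(4*a^3 - 20*a^2 - 103*a + 56))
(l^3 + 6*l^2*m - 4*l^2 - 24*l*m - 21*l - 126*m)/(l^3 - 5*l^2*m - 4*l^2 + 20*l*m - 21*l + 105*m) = (l + 6*m)/(l - 5*m)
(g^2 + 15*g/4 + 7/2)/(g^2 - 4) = (g + 7/4)/(g - 2)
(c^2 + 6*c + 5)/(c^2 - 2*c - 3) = (c + 5)/(c - 3)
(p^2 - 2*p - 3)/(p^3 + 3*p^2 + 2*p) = (p - 3)/(p*(p + 2))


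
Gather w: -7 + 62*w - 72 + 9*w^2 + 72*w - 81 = 9*w^2 + 134*w - 160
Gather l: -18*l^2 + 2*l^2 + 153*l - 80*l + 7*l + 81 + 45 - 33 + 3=-16*l^2 + 80*l + 96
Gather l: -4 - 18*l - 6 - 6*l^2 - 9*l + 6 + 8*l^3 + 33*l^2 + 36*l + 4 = 8*l^3 + 27*l^2 + 9*l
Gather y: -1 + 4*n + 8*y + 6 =4*n + 8*y + 5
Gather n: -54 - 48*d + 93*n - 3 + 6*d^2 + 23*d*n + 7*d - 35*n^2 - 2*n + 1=6*d^2 - 41*d - 35*n^2 + n*(23*d + 91) - 56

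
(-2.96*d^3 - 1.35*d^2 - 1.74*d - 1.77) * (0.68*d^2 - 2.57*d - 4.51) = -2.0128*d^5 + 6.6892*d^4 + 15.6359*d^3 + 9.3567*d^2 + 12.3963*d + 7.9827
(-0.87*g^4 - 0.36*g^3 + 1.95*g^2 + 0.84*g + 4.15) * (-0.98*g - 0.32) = 0.8526*g^5 + 0.6312*g^4 - 1.7958*g^3 - 1.4472*g^2 - 4.3358*g - 1.328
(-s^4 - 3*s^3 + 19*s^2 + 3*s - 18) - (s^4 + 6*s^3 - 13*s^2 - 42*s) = -2*s^4 - 9*s^3 + 32*s^2 + 45*s - 18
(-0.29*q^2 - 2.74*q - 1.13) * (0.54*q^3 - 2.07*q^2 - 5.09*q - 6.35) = -0.1566*q^5 - 0.8793*q^4 + 6.5377*q^3 + 18.1272*q^2 + 23.1507*q + 7.1755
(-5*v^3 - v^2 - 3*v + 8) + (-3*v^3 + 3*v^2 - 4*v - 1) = -8*v^3 + 2*v^2 - 7*v + 7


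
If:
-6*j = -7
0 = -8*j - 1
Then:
No Solution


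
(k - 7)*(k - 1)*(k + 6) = k^3 - 2*k^2 - 41*k + 42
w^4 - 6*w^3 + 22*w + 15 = (w - 5)*(w - 3)*(w + 1)^2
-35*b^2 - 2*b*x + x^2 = (-7*b + x)*(5*b + x)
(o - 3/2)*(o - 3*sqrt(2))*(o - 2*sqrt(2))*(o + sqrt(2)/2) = o^4 - 9*sqrt(2)*o^3/2 - 3*o^3/2 + 7*o^2 + 27*sqrt(2)*o^2/4 - 21*o/2 + 6*sqrt(2)*o - 9*sqrt(2)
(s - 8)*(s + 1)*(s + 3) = s^3 - 4*s^2 - 29*s - 24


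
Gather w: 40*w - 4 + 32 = 40*w + 28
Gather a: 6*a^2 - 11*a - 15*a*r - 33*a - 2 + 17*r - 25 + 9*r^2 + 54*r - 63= 6*a^2 + a*(-15*r - 44) + 9*r^2 + 71*r - 90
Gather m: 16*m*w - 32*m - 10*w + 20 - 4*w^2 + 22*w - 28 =m*(16*w - 32) - 4*w^2 + 12*w - 8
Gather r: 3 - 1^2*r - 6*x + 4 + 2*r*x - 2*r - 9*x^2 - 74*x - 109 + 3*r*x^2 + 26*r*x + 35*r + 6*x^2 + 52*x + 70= r*(3*x^2 + 28*x + 32) - 3*x^2 - 28*x - 32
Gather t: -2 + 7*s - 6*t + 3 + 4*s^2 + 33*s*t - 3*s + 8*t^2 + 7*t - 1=4*s^2 + 4*s + 8*t^2 + t*(33*s + 1)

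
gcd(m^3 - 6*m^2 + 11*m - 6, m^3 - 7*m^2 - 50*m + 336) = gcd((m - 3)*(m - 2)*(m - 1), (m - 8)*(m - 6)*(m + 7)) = 1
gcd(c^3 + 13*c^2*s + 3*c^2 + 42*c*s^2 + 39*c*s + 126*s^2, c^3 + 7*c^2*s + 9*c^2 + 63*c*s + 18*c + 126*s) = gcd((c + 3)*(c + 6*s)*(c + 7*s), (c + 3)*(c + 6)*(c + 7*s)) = c^2 + 7*c*s + 3*c + 21*s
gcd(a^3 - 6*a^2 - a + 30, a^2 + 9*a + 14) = a + 2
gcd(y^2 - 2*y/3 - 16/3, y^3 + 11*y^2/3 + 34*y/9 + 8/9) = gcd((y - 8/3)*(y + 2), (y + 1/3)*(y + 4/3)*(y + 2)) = y + 2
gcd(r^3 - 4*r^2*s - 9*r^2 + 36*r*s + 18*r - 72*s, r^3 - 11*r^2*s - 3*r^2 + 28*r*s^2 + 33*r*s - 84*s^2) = r^2 - 4*r*s - 3*r + 12*s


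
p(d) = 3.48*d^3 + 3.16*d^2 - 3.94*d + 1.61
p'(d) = 10.44*d^2 + 6.32*d - 3.94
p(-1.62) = 1.49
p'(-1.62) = 13.22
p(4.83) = 448.42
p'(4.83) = 270.14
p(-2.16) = -10.21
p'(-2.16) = 31.12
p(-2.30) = -14.95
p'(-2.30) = 36.75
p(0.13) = 1.16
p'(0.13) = -2.94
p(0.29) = 0.82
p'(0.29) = -1.23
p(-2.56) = -25.98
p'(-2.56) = 48.30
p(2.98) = 110.02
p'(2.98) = 107.60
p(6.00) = 843.41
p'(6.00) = 409.82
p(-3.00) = -52.09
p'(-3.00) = 71.06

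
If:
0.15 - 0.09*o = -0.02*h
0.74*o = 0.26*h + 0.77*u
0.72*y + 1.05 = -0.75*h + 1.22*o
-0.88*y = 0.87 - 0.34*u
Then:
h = 2.81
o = 2.29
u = 1.25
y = -0.50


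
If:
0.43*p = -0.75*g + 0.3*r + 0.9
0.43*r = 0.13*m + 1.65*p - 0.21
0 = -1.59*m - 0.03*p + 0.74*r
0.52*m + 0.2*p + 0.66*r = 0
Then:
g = 1.12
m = -0.01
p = 0.12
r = -0.03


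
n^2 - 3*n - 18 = (n - 6)*(n + 3)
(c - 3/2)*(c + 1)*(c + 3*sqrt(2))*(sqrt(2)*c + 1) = sqrt(2)*c^4 - sqrt(2)*c^3/2 + 7*c^3 - 7*c^2/2 + 3*sqrt(2)*c^2/2 - 21*c/2 - 3*sqrt(2)*c/2 - 9*sqrt(2)/2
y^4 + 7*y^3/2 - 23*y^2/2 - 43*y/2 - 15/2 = (y - 3)*(y + 1/2)*(y + 1)*(y + 5)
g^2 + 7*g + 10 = (g + 2)*(g + 5)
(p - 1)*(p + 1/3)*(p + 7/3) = p^3 + 5*p^2/3 - 17*p/9 - 7/9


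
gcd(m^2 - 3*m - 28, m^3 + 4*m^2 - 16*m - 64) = m + 4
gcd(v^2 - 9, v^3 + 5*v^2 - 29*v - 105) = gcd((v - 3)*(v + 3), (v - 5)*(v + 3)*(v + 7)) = v + 3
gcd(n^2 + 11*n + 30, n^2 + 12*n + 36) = n + 6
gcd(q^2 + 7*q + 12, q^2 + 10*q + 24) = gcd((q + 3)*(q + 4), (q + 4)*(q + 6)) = q + 4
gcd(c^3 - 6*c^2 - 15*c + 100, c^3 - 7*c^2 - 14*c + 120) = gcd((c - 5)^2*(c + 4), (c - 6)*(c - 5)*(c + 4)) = c^2 - c - 20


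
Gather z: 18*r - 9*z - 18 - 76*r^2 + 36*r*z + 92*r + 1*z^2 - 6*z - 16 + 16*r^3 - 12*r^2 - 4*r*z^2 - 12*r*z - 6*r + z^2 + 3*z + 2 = 16*r^3 - 88*r^2 + 104*r + z^2*(2 - 4*r) + z*(24*r - 12) - 32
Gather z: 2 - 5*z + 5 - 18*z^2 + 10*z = -18*z^2 + 5*z + 7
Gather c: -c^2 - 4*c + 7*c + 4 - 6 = -c^2 + 3*c - 2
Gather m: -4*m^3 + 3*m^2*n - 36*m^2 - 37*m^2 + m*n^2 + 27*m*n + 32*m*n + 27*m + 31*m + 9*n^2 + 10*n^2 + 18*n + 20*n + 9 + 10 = -4*m^3 + m^2*(3*n - 73) + m*(n^2 + 59*n + 58) + 19*n^2 + 38*n + 19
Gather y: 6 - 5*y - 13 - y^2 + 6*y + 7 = -y^2 + y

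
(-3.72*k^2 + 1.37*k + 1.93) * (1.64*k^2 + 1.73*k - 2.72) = -6.1008*k^4 - 4.1888*k^3 + 15.6537*k^2 - 0.387500000000001*k - 5.2496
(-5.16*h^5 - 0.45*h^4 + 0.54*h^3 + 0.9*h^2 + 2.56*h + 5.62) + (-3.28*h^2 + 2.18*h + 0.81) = -5.16*h^5 - 0.45*h^4 + 0.54*h^3 - 2.38*h^2 + 4.74*h + 6.43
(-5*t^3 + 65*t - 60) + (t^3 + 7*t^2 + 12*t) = -4*t^3 + 7*t^2 + 77*t - 60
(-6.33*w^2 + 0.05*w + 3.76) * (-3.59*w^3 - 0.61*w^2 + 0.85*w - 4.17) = 22.7247*w^5 + 3.6818*w^4 - 18.9094*w^3 + 24.145*w^2 + 2.9875*w - 15.6792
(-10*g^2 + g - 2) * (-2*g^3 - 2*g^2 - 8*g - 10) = 20*g^5 + 18*g^4 + 82*g^3 + 96*g^2 + 6*g + 20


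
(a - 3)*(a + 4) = a^2 + a - 12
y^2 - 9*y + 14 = (y - 7)*(y - 2)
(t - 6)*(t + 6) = t^2 - 36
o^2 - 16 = (o - 4)*(o + 4)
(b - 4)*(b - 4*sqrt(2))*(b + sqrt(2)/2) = b^3 - 7*sqrt(2)*b^2/2 - 4*b^2 - 4*b + 14*sqrt(2)*b + 16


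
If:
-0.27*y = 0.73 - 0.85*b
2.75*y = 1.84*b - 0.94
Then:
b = 0.95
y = 0.30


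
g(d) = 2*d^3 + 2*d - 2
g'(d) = 6*d^2 + 2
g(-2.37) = -33.36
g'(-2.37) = 35.70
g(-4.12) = -150.11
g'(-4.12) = 103.85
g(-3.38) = -85.99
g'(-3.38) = 70.55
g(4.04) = 137.96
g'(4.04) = 99.93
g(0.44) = -0.95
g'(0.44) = 3.16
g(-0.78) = -4.51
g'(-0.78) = 5.65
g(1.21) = 3.96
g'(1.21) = 10.78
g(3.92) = 126.31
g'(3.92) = 94.20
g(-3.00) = -62.00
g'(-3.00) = 56.00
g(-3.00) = -62.00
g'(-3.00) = 56.00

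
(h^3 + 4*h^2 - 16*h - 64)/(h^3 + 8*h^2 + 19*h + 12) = (h^2 - 16)/(h^2 + 4*h + 3)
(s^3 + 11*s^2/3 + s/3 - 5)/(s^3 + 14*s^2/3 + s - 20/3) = (s + 3)/(s + 4)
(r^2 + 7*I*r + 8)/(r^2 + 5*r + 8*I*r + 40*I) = (r - I)/(r + 5)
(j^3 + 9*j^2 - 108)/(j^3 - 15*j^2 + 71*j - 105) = (j^2 + 12*j + 36)/(j^2 - 12*j + 35)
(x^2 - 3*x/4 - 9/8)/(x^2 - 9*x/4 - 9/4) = (x - 3/2)/(x - 3)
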